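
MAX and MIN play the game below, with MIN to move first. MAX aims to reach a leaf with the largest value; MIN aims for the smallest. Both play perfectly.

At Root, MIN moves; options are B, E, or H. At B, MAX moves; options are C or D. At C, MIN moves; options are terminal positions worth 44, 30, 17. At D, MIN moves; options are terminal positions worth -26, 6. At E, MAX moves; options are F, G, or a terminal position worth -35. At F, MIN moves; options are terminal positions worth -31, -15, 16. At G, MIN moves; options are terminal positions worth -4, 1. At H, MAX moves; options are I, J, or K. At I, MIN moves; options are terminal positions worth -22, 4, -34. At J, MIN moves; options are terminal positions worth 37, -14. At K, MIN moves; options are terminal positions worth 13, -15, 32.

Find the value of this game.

C (MIN): min(44, 30, 17) = 17
D (MIN): min(-26, 6) = -26
B (MAX): max(17, -26) = 17
F (MIN): min(-31, -15, 16) = -31
G (MIN): min(-4, 1) = -4
E (MAX): max(-31, -4, -35) = -4
I (MIN): min(-22, 4, -34) = -34
J (MIN): min(37, -14) = -14
K (MIN): min(13, -15, 32) = -15
H (MAX): max(-34, -14, -15) = -14
Root (MIN): min(17, -4, -14) = -14

-14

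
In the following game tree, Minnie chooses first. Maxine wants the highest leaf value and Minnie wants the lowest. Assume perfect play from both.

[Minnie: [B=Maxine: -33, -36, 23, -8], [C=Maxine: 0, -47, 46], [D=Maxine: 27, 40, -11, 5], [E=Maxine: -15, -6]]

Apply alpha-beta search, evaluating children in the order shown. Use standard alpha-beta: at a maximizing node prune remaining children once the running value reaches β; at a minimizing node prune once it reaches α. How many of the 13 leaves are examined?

B [α=-∞,β=+∞]: v=23
C [α=-∞,β=23]: v=46
D [α=-∞,β=23]: v=27 after child 1 ≥ β → β-cutoff, skip 3
E [α=-∞,β=23]: v=-6
Root [α=-∞,β=+∞]: v=-6
Leaves evaluated: 10 of 13.

10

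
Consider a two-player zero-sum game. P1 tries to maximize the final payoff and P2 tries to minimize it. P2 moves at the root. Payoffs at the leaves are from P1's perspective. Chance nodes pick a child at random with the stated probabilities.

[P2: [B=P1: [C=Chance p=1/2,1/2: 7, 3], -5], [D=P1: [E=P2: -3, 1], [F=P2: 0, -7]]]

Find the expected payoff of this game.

-3

C (Chance): 1/2·7 + 1/2·3 = 5
B (P1): max(5, -5) = 5
E (P2): min(-3, 1) = -3
F (P2): min(0, -7) = -7
D (P1): max(-3, -7) = -3
Root (P2): min(5, -3) = -3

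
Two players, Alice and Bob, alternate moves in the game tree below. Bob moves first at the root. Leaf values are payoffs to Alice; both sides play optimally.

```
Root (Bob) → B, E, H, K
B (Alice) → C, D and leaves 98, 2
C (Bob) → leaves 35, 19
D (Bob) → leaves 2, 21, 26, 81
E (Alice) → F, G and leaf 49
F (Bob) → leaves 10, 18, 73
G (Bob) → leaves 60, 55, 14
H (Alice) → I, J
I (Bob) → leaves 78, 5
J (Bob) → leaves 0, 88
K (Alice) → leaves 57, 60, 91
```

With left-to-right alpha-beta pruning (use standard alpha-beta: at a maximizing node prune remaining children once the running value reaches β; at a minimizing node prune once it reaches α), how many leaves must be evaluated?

C [α=-∞,β=+∞]: v=19
D [α=19,β=+∞]: v=2 after child 1 ≤ α → α-cutoff, skip 3
B [α=-∞,β=+∞]: v=98
F [α=-∞,β=98]: v=10
G [α=10,β=98]: v=14
E [α=-∞,β=98]: v=49
I [α=-∞,β=49]: v=5
J [α=5,β=49]: v=0 after child 1 ≤ α → α-cutoff, skip 1
H [α=-∞,β=49]: v=5
K [α=-∞,β=5]: v=57 after child 1 ≥ β → β-cutoff, skip 2
Root [α=-∞,β=+∞]: v=5
Leaves evaluated: 16 of 22.

16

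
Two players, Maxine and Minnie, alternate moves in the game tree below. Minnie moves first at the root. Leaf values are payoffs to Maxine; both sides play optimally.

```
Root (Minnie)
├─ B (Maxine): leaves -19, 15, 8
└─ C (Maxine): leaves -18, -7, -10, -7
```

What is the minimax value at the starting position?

B (Maxine): max(-19, 15, 8) = 15
C (Maxine): max(-18, -7, -10, -7) = -7
Root (Minnie): min(15, -7) = -7

-7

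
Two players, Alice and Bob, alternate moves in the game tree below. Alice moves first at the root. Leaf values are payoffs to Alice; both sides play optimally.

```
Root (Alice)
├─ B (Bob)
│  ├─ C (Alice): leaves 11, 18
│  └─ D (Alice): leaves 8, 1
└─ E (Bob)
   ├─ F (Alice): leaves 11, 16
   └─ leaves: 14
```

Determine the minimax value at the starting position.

C (Alice): max(11, 18) = 18
D (Alice): max(8, 1) = 8
B (Bob): min(18, 8) = 8
F (Alice): max(11, 16) = 16
E (Bob): min(16, 14) = 14
Root (Alice): max(8, 14) = 14

14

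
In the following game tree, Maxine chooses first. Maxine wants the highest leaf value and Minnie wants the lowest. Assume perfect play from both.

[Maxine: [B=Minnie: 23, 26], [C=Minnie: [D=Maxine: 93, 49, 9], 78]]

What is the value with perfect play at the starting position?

78

B (Minnie): min(23, 26) = 23
D (Maxine): max(93, 49, 9) = 93
C (Minnie): min(93, 78) = 78
Root (Maxine): max(23, 78) = 78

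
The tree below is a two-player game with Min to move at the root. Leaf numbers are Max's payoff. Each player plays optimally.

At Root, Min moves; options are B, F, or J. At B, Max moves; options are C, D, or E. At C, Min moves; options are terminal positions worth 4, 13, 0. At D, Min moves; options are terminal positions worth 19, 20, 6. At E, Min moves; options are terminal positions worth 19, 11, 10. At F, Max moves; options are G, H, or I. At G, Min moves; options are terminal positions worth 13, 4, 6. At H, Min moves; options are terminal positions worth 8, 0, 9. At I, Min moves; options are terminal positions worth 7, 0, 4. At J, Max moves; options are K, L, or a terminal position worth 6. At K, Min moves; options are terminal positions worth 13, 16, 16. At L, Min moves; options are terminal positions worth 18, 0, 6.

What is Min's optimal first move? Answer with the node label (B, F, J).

C (Min): min(4, 13, 0) = 0
D (Min): min(19, 20, 6) = 6
E (Min): min(19, 11, 10) = 10
B (Max): max(0, 6, 10) = 10
G (Min): min(13, 4, 6) = 4
H (Min): min(8, 0, 9) = 0
I (Min): min(7, 0, 4) = 0
F (Max): max(4, 0, 0) = 4
K (Min): min(13, 16, 16) = 13
L (Min): min(18, 0, 6) = 0
J (Max): max(13, 0, 6) = 13
Root (Min): min(10, 4, 13) = 4
Min picks the child with the lowest value: F (value 4).

F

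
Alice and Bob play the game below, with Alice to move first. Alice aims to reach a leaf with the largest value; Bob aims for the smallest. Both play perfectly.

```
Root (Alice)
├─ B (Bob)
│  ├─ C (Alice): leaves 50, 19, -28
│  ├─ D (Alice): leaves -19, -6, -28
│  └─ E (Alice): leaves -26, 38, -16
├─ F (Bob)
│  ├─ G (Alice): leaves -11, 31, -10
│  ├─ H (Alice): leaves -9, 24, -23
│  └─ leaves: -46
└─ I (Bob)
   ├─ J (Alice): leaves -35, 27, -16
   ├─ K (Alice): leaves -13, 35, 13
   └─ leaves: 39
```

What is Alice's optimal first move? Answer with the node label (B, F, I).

I

C (Alice): max(50, 19, -28) = 50
D (Alice): max(-19, -6, -28) = -6
E (Alice): max(-26, 38, -16) = 38
B (Bob): min(50, -6, 38) = -6
G (Alice): max(-11, 31, -10) = 31
H (Alice): max(-9, 24, -23) = 24
F (Bob): min(31, 24, -46) = -46
J (Alice): max(-35, 27, -16) = 27
K (Alice): max(-13, 35, 13) = 35
I (Bob): min(27, 35, 39) = 27
Root (Alice): max(-6, -46, 27) = 27
Alice picks the child with the highest value: I (value 27).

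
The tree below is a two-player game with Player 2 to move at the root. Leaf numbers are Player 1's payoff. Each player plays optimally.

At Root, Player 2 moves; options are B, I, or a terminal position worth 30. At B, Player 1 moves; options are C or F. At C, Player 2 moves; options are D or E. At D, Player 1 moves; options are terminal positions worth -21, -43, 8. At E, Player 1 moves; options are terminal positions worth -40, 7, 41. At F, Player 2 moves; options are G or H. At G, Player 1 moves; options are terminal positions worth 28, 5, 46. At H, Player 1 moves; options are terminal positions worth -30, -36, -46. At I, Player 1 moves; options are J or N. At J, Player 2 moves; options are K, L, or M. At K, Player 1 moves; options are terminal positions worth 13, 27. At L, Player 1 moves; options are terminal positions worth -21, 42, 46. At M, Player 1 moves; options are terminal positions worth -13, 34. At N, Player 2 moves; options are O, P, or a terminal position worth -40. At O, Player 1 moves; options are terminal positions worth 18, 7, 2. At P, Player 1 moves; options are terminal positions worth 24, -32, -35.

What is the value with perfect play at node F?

G: max(28, 5, 46) = 46
H: max(-30, -36, -46) = -30
F: min(46, -30) = -30

-30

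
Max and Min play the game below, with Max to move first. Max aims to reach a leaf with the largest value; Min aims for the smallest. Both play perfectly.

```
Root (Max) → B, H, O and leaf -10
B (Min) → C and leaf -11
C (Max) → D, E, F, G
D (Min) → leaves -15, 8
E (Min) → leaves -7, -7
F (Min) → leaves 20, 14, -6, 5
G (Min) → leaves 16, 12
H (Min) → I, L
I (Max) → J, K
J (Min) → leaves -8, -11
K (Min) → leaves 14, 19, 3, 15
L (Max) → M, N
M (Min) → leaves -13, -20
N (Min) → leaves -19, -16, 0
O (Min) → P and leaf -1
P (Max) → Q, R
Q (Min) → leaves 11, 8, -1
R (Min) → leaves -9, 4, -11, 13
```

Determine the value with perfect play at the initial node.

-1

D (Min): min(-15, 8) = -15
E (Min): min(-7, -7) = -7
F (Min): min(20, 14, -6, 5) = -6
G (Min): min(16, 12) = 12
C (Max): max(-15, -7, -6, 12) = 12
B (Min): min(12, -11) = -11
J (Min): min(-8, -11) = -11
K (Min): min(14, 19, 3, 15) = 3
I (Max): max(-11, 3) = 3
M (Min): min(-13, -20) = -20
N (Min): min(-19, -16, 0) = -19
L (Max): max(-20, -19) = -19
H (Min): min(3, -19) = -19
Q (Min): min(11, 8, -1) = -1
R (Min): min(-9, 4, -11, 13) = -11
P (Max): max(-1, -11) = -1
O (Min): min(-1, -1) = -1
Root (Max): max(-11, -19, -1, -10) = -1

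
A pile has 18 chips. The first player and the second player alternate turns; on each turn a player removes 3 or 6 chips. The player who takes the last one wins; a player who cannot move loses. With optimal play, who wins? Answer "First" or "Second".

i:   0  1  2  3  4  5  6  7  8  9 10 11 12 13 14 15 16 17 18
     L  L  L  W  W  W  W  W  W  L  L  L  W  W  W  W  W  W  L
Position 18 is L, so the second player wins.

Second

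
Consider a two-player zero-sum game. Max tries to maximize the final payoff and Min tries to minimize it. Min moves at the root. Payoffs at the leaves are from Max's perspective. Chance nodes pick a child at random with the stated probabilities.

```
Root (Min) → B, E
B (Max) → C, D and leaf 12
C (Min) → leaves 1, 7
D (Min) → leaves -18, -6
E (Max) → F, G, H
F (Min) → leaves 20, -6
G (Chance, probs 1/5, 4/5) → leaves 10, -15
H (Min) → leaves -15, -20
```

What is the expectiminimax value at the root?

-6

C (Min): min(1, 7) = 1
D (Min): min(-18, -6) = -18
B (Max): max(1, -18, 12) = 12
F (Min): min(20, -6) = -6
G (Chance): 1/5·10 + 4/5·-15 = -10
H (Min): min(-15, -20) = -20
E (Max): max(-6, -10, -20) = -6
Root (Min): min(12, -6) = -6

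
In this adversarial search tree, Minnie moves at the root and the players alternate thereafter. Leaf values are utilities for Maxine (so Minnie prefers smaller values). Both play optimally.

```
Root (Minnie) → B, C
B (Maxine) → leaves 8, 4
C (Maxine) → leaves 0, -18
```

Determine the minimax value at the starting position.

B (Maxine): max(8, 4) = 8
C (Maxine): max(0, -18) = 0
Root (Minnie): min(8, 0) = 0

0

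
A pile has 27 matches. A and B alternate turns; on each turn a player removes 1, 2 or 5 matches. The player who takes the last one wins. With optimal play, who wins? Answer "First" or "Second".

Second

Compute winning (W) and losing (L) positions by backward induction:
i:   0  1  2  3  4  5  6  7  8  9 10 11 12 13 14 15 16 17 18 19 20 21 22 23 24 25 26 27
     L  W  W  L  W  W  L  W  W  L  W  W  L  W  W  L  W  W  L  W  W  L  W  W  L  W  W  L
Position 27 is L, so the second player wins.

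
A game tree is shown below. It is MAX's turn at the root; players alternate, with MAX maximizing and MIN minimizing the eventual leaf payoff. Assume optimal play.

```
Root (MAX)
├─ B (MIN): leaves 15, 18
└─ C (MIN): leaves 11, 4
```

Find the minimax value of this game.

15

B (MIN): min(15, 18) = 15
C (MIN): min(11, 4) = 4
Root (MAX): max(15, 4) = 15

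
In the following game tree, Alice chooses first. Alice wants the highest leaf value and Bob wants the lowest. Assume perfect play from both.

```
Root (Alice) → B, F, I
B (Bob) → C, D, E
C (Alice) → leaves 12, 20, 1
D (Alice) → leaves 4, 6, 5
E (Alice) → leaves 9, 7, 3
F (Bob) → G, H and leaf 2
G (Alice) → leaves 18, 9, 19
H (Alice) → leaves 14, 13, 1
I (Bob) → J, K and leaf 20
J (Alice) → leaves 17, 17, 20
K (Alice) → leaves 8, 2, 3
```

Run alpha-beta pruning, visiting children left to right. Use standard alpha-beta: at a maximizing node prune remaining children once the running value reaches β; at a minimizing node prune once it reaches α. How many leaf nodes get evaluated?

C [α=-∞,β=+∞]: v=20
D [α=-∞,β=20]: v=6
E [α=-∞,β=6]: v=9 after child 1 ≥ β → β-cutoff, skip 2
B [α=-∞,β=+∞]: v=6
G [α=6,β=+∞]: v=19
H [α=6,β=19]: v=14
F [α=6,β=+∞]: v=2
J [α=6,β=+∞]: v=20
K [α=6,β=20]: v=8
I [α=6,β=+∞]: v=8
Root [α=-∞,β=+∞]: v=8
Leaves evaluated: 21 of 23.

21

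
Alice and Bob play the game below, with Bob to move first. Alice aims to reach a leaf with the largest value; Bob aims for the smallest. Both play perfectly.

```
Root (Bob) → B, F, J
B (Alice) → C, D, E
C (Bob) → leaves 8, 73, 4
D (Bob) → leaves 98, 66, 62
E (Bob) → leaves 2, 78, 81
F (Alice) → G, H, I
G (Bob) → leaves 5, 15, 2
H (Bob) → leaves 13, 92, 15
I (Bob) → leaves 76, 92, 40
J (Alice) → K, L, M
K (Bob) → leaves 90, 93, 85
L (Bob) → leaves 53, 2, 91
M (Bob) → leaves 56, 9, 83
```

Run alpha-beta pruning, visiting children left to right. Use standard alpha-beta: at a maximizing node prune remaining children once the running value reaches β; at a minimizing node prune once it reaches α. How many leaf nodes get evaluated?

19

C [α=-∞,β=+∞]: v=4
D [α=4,β=+∞]: v=62
E [α=62,β=+∞]: v=2 after child 1 ≤ α → α-cutoff, skip 2
B [α=-∞,β=+∞]: v=62
G [α=-∞,β=62]: v=2
H [α=2,β=62]: v=13
I [α=13,β=62]: v=40
F [α=-∞,β=62]: v=40
K [α=-∞,β=40]: v=85
J [α=-∞,β=40]: v=85 after child 1 ≥ β → β-cutoff, skip 2
Root [α=-∞,β=+∞]: v=40
Leaves evaluated: 19 of 27.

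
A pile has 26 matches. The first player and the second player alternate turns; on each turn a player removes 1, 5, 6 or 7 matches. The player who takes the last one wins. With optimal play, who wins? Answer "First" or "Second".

Second

i:   0  1  2  3  4  5  6  7  8  9 10 11 12 13 14 15 16 17 18 19 20 21 22 23 24 25 26
     L  W  L  W  L  W  W  W  W  W  W  W  L  W  L  W  L  W  W  W  W  W  W  W  L  W  L
Position 26 is L, so the second player wins.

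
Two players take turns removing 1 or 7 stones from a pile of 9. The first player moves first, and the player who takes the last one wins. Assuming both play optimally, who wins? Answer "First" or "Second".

i:   0  1  2  3  4  5  6  7  8  9
     L  W  L  W  L  W  L  W  L  W
Position 9 is W, so the first player wins.

First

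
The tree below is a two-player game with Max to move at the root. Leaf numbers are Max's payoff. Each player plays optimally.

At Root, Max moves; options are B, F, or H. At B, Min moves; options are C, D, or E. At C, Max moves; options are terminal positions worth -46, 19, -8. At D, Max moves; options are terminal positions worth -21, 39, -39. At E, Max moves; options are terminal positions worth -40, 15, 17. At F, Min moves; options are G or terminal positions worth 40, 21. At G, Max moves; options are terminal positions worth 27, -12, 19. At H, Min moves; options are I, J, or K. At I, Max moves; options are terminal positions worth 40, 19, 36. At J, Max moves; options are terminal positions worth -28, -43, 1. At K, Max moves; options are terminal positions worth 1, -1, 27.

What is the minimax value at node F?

21

G: max(27, -12, 19) = 27
F: min(27, 40, 21) = 21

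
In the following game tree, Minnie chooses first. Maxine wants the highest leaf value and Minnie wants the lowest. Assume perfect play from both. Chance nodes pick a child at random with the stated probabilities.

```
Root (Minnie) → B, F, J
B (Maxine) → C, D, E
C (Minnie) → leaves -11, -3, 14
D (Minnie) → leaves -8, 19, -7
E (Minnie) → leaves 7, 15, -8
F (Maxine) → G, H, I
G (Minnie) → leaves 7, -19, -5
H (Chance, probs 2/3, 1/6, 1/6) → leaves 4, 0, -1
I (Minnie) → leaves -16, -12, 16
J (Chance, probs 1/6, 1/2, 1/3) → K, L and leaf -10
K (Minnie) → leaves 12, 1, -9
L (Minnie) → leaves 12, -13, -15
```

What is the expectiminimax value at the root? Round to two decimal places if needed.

C (Minnie): min(-11, -3, 14) = -11
D (Minnie): min(-8, 19, -7) = -8
E (Minnie): min(7, 15, -8) = -8
B (Maxine): max(-11, -8, -8) = -8
G (Minnie): min(7, -19, -5) = -19
H (Chance): 2/3·4 + 1/6·0 + 1/6·-1 = 2.5
I (Minnie): min(-16, -12, 16) = -16
F (Maxine): max(-19, 2.5, -16) = 2.5
K (Minnie): min(12, 1, -9) = -9
L (Minnie): min(12, -13, -15) = -15
J (Chance): 1/6·-9 + 1/2·-15 + 1/3·-10 = -12.33
Root (Minnie): min(-8, 2.5, -12.33) = -12.33

-12.33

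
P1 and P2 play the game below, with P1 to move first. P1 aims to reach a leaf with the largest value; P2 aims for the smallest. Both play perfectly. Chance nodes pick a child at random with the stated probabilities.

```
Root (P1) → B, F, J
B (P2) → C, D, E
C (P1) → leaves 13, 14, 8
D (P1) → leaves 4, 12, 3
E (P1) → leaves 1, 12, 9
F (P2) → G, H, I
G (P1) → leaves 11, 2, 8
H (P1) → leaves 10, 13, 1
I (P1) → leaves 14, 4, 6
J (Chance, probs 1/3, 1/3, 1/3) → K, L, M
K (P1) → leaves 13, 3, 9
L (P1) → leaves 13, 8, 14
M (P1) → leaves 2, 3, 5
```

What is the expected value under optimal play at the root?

12

C (P1): max(13, 14, 8) = 14
D (P1): max(4, 12, 3) = 12
E (P1): max(1, 12, 9) = 12
B (P2): min(14, 12, 12) = 12
G (P1): max(11, 2, 8) = 11
H (P1): max(10, 13, 1) = 13
I (P1): max(14, 4, 6) = 14
F (P2): min(11, 13, 14) = 11
K (P1): max(13, 3, 9) = 13
L (P1): max(13, 8, 14) = 14
M (P1): max(2, 3, 5) = 5
J (Chance): 1/3·13 + 1/3·14 + 1/3·5 = 10.67
Root (P1): max(12, 11, 10.67) = 12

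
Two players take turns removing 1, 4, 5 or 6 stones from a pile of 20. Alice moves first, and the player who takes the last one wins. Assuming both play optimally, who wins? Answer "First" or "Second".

Compute winning (W) and losing (L) positions by backward induction:
i:   0  1  2  3  4  5  6  7  8  9 10 11 12 13 14 15 16 17 18 19 20
     L  W  L  W  W  W  W  W  W  L  W  L  W  W  W  W  W  W  L  W  L
Position 20 is L, so the second player wins.

Second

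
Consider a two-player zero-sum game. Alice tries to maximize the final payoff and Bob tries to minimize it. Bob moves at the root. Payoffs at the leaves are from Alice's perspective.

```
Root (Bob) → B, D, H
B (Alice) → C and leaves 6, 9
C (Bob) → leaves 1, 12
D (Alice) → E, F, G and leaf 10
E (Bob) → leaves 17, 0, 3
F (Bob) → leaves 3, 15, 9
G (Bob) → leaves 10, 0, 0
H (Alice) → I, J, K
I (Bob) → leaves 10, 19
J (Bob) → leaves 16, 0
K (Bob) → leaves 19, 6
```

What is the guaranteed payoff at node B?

9

C: min(1, 12) = 1
B: max(1, 6, 9) = 9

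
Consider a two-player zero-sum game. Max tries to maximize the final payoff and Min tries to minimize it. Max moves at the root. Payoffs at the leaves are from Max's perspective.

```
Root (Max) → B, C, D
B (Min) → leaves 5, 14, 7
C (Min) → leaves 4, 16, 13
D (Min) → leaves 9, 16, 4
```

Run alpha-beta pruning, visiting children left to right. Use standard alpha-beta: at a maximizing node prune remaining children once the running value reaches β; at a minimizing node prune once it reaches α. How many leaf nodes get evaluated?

7

B [α=-∞,β=+∞]: v=5
C [α=5,β=+∞]: v=4 after child 1 ≤ α → α-cutoff, skip 2
D [α=5,β=+∞]: v=4
Root [α=-∞,β=+∞]: v=5
Leaves evaluated: 7 of 9.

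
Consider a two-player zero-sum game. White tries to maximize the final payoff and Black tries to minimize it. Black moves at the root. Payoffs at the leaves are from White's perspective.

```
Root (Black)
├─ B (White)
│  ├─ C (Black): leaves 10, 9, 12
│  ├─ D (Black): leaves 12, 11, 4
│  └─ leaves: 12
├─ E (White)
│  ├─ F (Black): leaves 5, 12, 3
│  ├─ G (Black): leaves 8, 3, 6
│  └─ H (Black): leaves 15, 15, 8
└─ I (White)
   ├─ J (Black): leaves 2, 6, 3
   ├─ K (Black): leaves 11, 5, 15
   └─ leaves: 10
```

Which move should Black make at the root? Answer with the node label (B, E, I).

E

C (Black): min(10, 9, 12) = 9
D (Black): min(12, 11, 4) = 4
B (White): max(9, 4, 12) = 12
F (Black): min(5, 12, 3) = 3
G (Black): min(8, 3, 6) = 3
H (Black): min(15, 15, 8) = 8
E (White): max(3, 3, 8) = 8
J (Black): min(2, 6, 3) = 2
K (Black): min(11, 5, 15) = 5
I (White): max(2, 5, 10) = 10
Root (Black): min(12, 8, 10) = 8
Black picks the child with the lowest value: E (value 8).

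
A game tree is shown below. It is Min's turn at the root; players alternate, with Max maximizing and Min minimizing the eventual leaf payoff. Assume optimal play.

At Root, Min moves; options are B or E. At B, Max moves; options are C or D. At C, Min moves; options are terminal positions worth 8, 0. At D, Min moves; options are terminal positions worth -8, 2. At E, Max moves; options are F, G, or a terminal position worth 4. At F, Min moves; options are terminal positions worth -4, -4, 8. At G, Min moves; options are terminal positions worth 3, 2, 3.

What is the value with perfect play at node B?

0

C: min(8, 0) = 0
D: min(-8, 2) = -8
B: max(0, -8) = 0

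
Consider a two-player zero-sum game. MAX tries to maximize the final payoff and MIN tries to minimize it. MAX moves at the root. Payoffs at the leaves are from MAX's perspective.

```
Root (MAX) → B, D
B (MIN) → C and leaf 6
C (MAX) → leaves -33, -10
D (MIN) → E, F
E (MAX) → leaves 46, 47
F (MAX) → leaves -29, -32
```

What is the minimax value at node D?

-29

E: max(46, 47) = 47
F: max(-29, -32) = -29
D: min(47, -29) = -29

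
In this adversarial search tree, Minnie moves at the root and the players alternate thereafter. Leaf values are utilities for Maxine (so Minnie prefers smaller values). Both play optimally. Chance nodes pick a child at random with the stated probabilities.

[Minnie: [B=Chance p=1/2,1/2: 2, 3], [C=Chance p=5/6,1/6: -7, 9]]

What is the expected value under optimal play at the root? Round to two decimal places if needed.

-4.33

B (Chance): 1/2·2 + 1/2·3 = 2.5
C (Chance): 5/6·-7 + 1/6·9 = -4.33
Root (Minnie): min(2.5, -4.33) = -4.33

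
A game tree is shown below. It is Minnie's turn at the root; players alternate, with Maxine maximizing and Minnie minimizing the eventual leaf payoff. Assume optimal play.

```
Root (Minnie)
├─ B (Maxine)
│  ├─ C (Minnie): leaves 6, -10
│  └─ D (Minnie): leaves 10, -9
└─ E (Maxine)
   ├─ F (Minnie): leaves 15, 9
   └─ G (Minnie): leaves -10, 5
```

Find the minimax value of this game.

-9

C (Minnie): min(6, -10) = -10
D (Minnie): min(10, -9) = -9
B (Maxine): max(-10, -9) = -9
F (Minnie): min(15, 9) = 9
G (Minnie): min(-10, 5) = -10
E (Maxine): max(9, -10) = 9
Root (Minnie): min(-9, 9) = -9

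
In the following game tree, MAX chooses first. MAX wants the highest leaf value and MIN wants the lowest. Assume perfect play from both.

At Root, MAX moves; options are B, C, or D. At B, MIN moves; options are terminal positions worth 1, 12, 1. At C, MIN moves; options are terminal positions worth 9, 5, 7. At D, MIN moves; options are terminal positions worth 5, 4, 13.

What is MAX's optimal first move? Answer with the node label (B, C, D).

B (MIN): min(1, 12, 1) = 1
C (MIN): min(9, 5, 7) = 5
D (MIN): min(5, 4, 13) = 4
Root (MAX): max(1, 5, 4) = 5
MAX picks the child with the highest value: C (value 5).

C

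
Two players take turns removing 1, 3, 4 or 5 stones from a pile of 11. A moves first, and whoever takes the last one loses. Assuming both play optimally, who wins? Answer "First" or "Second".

W/L table (W = player to move can force a win):
i:   0  1  2  3  4  5  6  7  8  9 10 11
     W  L  W  L  W  W  W  W  W  L  W  L
Position 11 is L, so the second player wins.

Second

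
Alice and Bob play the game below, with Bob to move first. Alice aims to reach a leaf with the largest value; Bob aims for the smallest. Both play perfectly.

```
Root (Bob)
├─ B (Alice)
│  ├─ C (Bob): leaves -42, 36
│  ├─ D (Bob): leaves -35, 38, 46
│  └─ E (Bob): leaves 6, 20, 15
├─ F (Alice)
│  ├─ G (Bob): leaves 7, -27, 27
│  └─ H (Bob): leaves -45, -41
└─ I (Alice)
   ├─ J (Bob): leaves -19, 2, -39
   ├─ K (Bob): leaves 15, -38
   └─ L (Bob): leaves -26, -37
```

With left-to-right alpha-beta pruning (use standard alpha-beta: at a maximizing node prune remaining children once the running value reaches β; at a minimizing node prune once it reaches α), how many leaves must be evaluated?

19

C [α=-∞,β=+∞]: v=-42
D [α=-42,β=+∞]: v=-35
E [α=-35,β=+∞]: v=6
B [α=-∞,β=+∞]: v=6
G [α=-∞,β=6]: v=-27
H [α=-27,β=6]: v=-45 after child 1 ≤ α → α-cutoff, skip 1
F [α=-∞,β=6]: v=-27
J [α=-∞,β=-27]: v=-39
K [α=-39,β=-27]: v=-38
L [α=-38,β=-27]: v=-37
I [α=-∞,β=-27]: v=-37
Root [α=-∞,β=+∞]: v=-37
Leaves evaluated: 19 of 20.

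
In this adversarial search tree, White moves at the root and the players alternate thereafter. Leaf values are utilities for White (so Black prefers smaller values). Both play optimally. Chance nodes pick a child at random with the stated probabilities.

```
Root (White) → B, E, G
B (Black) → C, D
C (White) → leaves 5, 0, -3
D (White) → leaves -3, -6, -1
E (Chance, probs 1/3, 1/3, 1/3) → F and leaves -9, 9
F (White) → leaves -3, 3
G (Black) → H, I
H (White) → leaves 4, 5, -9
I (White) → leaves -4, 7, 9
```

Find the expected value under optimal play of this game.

C (White): max(5, 0, -3) = 5
D (White): max(-3, -6, -1) = -1
B (Black): min(5, -1) = -1
F (White): max(-3, 3) = 3
E (Chance): 1/3·3 + 1/3·-9 + 1/3·9 = 1
H (White): max(4, 5, -9) = 5
I (White): max(-4, 7, 9) = 9
G (Black): min(5, 9) = 5
Root (White): max(-1, 1, 5) = 5

5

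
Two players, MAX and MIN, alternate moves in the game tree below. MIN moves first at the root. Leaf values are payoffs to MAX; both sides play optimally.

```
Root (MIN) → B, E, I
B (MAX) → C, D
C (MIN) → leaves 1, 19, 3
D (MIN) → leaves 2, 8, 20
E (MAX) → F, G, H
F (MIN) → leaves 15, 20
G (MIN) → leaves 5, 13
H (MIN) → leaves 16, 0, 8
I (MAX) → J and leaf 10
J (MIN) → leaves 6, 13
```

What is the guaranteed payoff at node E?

15

F: min(15, 20) = 15
G: min(5, 13) = 5
H: min(16, 0, 8) = 0
E: max(15, 5, 0) = 15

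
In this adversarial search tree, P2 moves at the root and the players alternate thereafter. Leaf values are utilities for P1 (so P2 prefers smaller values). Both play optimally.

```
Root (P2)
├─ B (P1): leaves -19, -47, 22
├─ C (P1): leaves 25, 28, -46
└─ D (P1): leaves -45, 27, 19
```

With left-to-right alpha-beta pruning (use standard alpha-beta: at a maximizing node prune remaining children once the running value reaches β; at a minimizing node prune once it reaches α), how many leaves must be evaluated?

B [α=-∞,β=+∞]: v=22
C [α=-∞,β=22]: v=25 after child 1 ≥ β → β-cutoff, skip 2
D [α=-∞,β=22]: v=27 after child 2 ≥ β → β-cutoff, skip 1
Root [α=-∞,β=+∞]: v=22
Leaves evaluated: 6 of 9.

6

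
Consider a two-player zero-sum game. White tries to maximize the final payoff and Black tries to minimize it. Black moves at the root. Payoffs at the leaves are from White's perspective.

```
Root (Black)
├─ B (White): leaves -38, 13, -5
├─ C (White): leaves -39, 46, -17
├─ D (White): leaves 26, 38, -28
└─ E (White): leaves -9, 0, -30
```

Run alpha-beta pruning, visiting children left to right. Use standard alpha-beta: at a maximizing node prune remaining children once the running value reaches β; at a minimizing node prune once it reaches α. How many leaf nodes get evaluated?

B [α=-∞,β=+∞]: v=13
C [α=-∞,β=13]: v=46 after child 2 ≥ β → β-cutoff, skip 1
D [α=-∞,β=13]: v=26 after child 1 ≥ β → β-cutoff, skip 2
E [α=-∞,β=13]: v=0
Root [α=-∞,β=+∞]: v=0
Leaves evaluated: 9 of 12.

9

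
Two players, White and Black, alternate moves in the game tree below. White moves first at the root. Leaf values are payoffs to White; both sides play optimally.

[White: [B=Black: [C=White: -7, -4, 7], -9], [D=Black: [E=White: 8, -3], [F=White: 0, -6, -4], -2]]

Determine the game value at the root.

C (White): max(-7, -4, 7) = 7
B (Black): min(7, -9) = -9
E (White): max(8, -3) = 8
F (White): max(0, -6, -4) = 0
D (Black): min(8, 0, -2) = -2
Root (White): max(-9, -2) = -2

-2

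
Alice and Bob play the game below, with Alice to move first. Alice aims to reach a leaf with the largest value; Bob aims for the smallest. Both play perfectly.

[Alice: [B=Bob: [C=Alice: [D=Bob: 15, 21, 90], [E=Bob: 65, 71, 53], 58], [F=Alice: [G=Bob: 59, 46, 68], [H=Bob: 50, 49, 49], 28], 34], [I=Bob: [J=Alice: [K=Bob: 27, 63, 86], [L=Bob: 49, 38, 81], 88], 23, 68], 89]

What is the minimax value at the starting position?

89

D (Bob): min(15, 21, 90) = 15
E (Bob): min(65, 71, 53) = 53
C (Alice): max(15, 53, 58) = 58
G (Bob): min(59, 46, 68) = 46
H (Bob): min(50, 49, 49) = 49
F (Alice): max(46, 49, 28) = 49
B (Bob): min(58, 49, 34) = 34
K (Bob): min(27, 63, 86) = 27
L (Bob): min(49, 38, 81) = 38
J (Alice): max(27, 38, 88) = 88
I (Bob): min(88, 23, 68) = 23
Root (Alice): max(34, 23, 89) = 89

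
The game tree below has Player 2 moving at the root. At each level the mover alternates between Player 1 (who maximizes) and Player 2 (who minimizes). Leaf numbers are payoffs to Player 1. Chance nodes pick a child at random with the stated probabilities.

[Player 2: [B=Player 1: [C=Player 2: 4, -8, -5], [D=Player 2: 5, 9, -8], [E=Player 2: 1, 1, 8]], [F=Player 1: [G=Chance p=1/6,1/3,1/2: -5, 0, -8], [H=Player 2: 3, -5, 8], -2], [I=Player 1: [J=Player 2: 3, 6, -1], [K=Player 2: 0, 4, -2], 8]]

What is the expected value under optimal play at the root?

C (Player 2): min(4, -8, -5) = -8
D (Player 2): min(5, 9, -8) = -8
E (Player 2): min(1, 1, 8) = 1
B (Player 1): max(-8, -8, 1) = 1
G (Chance): 1/6·-5 + 1/3·0 + 1/2·-8 = -4.83
H (Player 2): min(3, -5, 8) = -5
F (Player 1): max(-4.83, -5, -2) = -2
J (Player 2): min(3, 6, -1) = -1
K (Player 2): min(0, 4, -2) = -2
I (Player 1): max(-1, -2, 8) = 8
Root (Player 2): min(1, -2, 8) = -2

-2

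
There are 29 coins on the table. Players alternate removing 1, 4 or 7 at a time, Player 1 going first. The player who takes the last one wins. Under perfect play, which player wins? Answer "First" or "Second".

W/L table (W = player to move can force a win):
i:   0  1  2  3  4  5  6  7  8  9 10 11 12 13 14 15 16 17 18 19 20 21 22 23 24 25 26 27 28 29
     L  W  L  W  W  L  W  W  L  W  L  W  W  L  W  W  L  W  L  W  W  L  W  W  L  W  L  W  W  L
Position 29 is L, so the second player wins.

Second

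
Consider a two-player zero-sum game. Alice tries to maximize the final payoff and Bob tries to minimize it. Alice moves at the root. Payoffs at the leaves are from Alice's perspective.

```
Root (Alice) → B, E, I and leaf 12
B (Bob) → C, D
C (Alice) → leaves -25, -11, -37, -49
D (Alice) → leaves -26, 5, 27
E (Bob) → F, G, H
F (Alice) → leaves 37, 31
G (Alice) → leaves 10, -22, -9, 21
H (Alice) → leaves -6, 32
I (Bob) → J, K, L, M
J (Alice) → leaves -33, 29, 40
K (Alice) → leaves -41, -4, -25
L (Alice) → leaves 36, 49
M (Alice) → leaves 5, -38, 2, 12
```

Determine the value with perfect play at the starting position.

21

C (Alice): max(-25, -11, -37, -49) = -11
D (Alice): max(-26, 5, 27) = 27
B (Bob): min(-11, 27) = -11
F (Alice): max(37, 31) = 37
G (Alice): max(10, -22, -9, 21) = 21
H (Alice): max(-6, 32) = 32
E (Bob): min(37, 21, 32) = 21
J (Alice): max(-33, 29, 40) = 40
K (Alice): max(-41, -4, -25) = -4
L (Alice): max(36, 49) = 49
M (Alice): max(5, -38, 2, 12) = 12
I (Bob): min(40, -4, 49, 12) = -4
Root (Alice): max(-11, 21, -4, 12) = 21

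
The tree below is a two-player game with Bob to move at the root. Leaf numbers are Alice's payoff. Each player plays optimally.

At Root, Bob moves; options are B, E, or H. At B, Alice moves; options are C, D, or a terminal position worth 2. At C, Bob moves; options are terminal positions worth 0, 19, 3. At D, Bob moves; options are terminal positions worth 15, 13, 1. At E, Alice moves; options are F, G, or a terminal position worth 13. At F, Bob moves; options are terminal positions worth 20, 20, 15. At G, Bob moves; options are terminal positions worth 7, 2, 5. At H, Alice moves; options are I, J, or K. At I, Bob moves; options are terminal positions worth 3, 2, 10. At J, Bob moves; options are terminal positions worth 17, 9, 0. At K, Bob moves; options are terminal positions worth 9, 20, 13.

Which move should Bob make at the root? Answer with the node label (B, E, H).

B

C (Bob): min(0, 19, 3) = 0
D (Bob): min(15, 13, 1) = 1
B (Alice): max(0, 1, 2) = 2
F (Bob): min(20, 20, 15) = 15
G (Bob): min(7, 2, 5) = 2
E (Alice): max(15, 2, 13) = 15
I (Bob): min(3, 2, 10) = 2
J (Bob): min(17, 9, 0) = 0
K (Bob): min(9, 20, 13) = 9
H (Alice): max(2, 0, 9) = 9
Root (Bob): min(2, 15, 9) = 2
Bob picks the child with the lowest value: B (value 2).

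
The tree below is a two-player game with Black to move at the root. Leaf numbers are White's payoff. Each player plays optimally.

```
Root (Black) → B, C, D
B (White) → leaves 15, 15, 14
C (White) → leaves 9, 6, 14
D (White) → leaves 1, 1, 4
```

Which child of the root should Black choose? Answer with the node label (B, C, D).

B (White): max(15, 15, 14) = 15
C (White): max(9, 6, 14) = 14
D (White): max(1, 1, 4) = 4
Root (Black): min(15, 14, 4) = 4
Black picks the child with the lowest value: D (value 4).

D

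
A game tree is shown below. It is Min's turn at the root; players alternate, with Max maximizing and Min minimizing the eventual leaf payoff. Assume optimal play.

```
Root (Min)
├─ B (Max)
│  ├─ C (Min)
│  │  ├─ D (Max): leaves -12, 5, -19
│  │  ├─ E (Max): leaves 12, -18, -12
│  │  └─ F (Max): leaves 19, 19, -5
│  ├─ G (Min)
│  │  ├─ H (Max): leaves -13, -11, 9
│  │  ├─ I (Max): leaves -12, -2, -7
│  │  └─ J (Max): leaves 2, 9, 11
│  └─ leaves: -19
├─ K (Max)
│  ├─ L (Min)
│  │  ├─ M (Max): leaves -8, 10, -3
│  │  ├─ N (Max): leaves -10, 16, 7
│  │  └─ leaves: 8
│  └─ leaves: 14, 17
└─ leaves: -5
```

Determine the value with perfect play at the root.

D (Max): max(-12, 5, -19) = 5
E (Max): max(12, -18, -12) = 12
F (Max): max(19, 19, -5) = 19
C (Min): min(5, 12, 19) = 5
H (Max): max(-13, -11, 9) = 9
I (Max): max(-12, -2, -7) = -2
J (Max): max(2, 9, 11) = 11
G (Min): min(9, -2, 11) = -2
B (Max): max(5, -2, -19) = 5
M (Max): max(-8, 10, -3) = 10
N (Max): max(-10, 16, 7) = 16
L (Min): min(10, 16, 8) = 8
K (Max): max(8, 14, 17) = 17
Root (Min): min(5, 17, -5) = -5

-5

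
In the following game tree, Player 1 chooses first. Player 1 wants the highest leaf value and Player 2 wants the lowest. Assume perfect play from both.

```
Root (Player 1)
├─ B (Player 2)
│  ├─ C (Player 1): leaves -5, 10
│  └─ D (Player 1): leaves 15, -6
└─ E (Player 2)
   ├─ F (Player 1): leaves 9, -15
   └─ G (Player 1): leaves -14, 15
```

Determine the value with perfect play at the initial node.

C (Player 1): max(-5, 10) = 10
D (Player 1): max(15, -6) = 15
B (Player 2): min(10, 15) = 10
F (Player 1): max(9, -15) = 9
G (Player 1): max(-14, 15) = 15
E (Player 2): min(9, 15) = 9
Root (Player 1): max(10, 9) = 10

10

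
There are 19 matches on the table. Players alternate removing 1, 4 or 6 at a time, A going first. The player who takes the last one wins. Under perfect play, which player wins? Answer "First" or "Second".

Compute winning (W) and losing (L) positions by backward induction:
i:   0  1  2  3  4  5  6  7  8  9 10 11 12 13 14 15 16 17 18 19
     L  W  L  W  W  L  W  L  W  W  L  W  L  W  W  L  W  L  W  W
Position 19 is W, so the first player wins.

First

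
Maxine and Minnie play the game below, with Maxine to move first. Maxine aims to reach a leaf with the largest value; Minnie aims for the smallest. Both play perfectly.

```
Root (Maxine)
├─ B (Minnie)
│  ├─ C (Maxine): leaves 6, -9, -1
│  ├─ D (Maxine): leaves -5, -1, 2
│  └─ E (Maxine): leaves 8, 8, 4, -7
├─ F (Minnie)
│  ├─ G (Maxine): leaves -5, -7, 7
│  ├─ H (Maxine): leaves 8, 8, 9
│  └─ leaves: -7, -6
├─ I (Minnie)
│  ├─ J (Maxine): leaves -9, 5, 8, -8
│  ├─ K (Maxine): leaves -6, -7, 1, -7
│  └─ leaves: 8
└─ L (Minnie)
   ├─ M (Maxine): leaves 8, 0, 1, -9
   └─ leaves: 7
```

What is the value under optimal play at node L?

7

M: max(8, 0, 1, -9) = 8
L: min(8, 7) = 7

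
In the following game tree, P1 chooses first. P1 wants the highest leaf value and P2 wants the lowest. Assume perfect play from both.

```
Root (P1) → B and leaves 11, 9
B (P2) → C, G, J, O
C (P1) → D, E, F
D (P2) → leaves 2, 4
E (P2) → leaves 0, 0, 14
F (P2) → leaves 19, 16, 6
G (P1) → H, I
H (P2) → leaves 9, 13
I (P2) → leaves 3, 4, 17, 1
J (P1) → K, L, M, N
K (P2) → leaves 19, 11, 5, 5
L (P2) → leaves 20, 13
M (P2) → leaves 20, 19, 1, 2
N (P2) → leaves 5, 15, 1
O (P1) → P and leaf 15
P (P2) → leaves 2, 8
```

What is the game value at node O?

15

P: min(2, 8) = 2
O: max(2, 15) = 15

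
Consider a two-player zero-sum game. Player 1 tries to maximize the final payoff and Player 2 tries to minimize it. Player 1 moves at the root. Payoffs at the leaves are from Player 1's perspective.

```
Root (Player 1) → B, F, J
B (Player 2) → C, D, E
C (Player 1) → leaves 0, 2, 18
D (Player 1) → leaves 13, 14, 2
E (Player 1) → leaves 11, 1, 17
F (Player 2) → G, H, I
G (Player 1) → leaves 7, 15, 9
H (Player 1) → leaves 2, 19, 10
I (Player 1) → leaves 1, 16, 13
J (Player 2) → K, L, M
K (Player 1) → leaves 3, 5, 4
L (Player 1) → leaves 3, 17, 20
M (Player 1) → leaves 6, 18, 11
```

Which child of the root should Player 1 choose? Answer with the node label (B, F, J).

C (Player 1): max(0, 2, 18) = 18
D (Player 1): max(13, 14, 2) = 14
E (Player 1): max(11, 1, 17) = 17
B (Player 2): min(18, 14, 17) = 14
G (Player 1): max(7, 15, 9) = 15
H (Player 1): max(2, 19, 10) = 19
I (Player 1): max(1, 16, 13) = 16
F (Player 2): min(15, 19, 16) = 15
K (Player 1): max(3, 5, 4) = 5
L (Player 1): max(3, 17, 20) = 20
M (Player 1): max(6, 18, 11) = 18
J (Player 2): min(5, 20, 18) = 5
Root (Player 1): max(14, 15, 5) = 15
Player 1 picks the child with the highest value: F (value 15).

F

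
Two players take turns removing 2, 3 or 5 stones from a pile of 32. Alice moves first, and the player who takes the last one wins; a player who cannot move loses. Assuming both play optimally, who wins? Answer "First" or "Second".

Compute winning (W) and losing (L) positions by backward induction:
i:   0  1  2  3  4  5  6  7  8  9 10 11 12 13 14 15 16 17 18 19 20 21 22 23 24 25 26 27 28 29 30 31 32
     L  L  W  W  W  W  W  L  L  W  W  W  W  W  L  L  W  W  W  W  W  L  L  W  W  W  W  W  L  L  W  W  W
Position 32 is W, so the first player wins.

First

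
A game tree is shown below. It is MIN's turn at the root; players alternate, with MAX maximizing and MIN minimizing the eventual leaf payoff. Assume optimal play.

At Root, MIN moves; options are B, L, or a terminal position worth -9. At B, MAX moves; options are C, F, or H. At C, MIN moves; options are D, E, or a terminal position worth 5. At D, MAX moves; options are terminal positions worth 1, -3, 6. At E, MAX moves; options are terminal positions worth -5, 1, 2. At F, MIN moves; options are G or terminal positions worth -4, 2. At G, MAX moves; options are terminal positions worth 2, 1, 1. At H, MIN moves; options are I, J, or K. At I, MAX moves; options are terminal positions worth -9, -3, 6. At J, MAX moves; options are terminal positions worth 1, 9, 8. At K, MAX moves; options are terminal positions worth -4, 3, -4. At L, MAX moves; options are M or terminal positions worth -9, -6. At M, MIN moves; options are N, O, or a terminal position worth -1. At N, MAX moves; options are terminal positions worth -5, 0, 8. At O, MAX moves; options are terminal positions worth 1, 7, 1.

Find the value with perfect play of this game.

-9

D (MAX): max(1, -3, 6) = 6
E (MAX): max(-5, 1, 2) = 2
C (MIN): min(6, 2, 5) = 2
G (MAX): max(2, 1, 1) = 2
F (MIN): min(2, -4, 2) = -4
I (MAX): max(-9, -3, 6) = 6
J (MAX): max(1, 9, 8) = 9
K (MAX): max(-4, 3, -4) = 3
H (MIN): min(6, 9, 3) = 3
B (MAX): max(2, -4, 3) = 3
N (MAX): max(-5, 0, 8) = 8
O (MAX): max(1, 7, 1) = 7
M (MIN): min(8, 7, -1) = -1
L (MAX): max(-1, -9, -6) = -1
Root (MIN): min(3, -1, -9) = -9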